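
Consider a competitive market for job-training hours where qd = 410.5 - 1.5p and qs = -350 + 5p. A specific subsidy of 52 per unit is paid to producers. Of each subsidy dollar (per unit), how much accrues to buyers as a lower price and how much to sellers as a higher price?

Pre-subsidy: 410.5 - 1.5p = -350 + 5p gives p* = 117, q* = 235.
With the subsidy, sellers receive ps = pb + 52 for each unit, where pb is the price buyers pay.
Supply in terms of pb becomes qs = -350 + 5(pb + 52) = -90 + 5pb. Setting this equal to demand: 410.5 - 1.5pb = -90 + 5pb, so pb = 77.
Sellers receive ps = 77 + 52 = 129; q' = 410.5 − 1.5·77 = 295.
Buyers' price falls by p* − pb = 117 − 77 = 40; sellers' price rises by ps − p* = 129 − 117 = 12.

Buyers gain 40 per unit; sellers gain 12 per unit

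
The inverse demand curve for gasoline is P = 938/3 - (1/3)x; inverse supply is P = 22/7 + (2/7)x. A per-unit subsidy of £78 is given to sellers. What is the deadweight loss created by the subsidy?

Pre-subsidy: 938/3 - (1/3)x = 22/7 + (2/7)x gives x* = 500 and P* = 146.
With the subsidy, sellers receive Ps = Pb + 78 for each unit, where Pb is the price buyers pay.
On the curves, Pb = 938/3 - (1/3)x and Ps = 22/7 + (2/7)x; the wedge Ps − Pb = 78 gives 22/7 + (2/7)x − (938/3 - (1/3)x) = 78, so x' = 626.
Then Pb = 938/3 − (1/3)·626 = 104 and Ps = 22/7 + (2/7)·626 = 182.
The subsidy expands output by 626 − 500 = 126 past the efficient level; on those units the gap between marginal cost and willingness to pay runs from 0 up to 78.
DWL = ½ × 78 × 126 = 4914.

Deadweight loss = £4914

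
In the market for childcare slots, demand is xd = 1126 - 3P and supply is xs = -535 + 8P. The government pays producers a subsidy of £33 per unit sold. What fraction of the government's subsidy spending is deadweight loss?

Pre-subsidy: 1126 - 3P = -535 + 8P gives P* = 151, x* = 673.
With the subsidy, sellers receive Ps = Pb + 33 for each unit, where Pb is the price buyers pay.
Supply in terms of Pb becomes xs = -535 + 8(Pb + 33) = -271 + 8Pb. Setting this equal to demand: 1126 - 3Pb = -271 + 8Pb, so Pb = 127.
Sellers receive Ps = 127 + 33 = 160; x' = 1126 − 3·127 = 745.
ΔCS = ½(673 + 745)(151 − 127) = 17016; ΔPS = ½(673 + 745)(160 − 151) = 6381.
Government spending = 33 × 745 = 24585.
DWL = ½ × 33 × (745 − 673) = 1188; fraction = 1188 / 24585 = 36/745.

DWL / government spending = 36/745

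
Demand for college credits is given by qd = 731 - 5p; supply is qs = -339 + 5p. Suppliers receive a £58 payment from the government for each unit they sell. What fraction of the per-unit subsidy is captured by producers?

Producer share = 0.5

Pre-subsidy: 731 - 5p = -339 + 5p gives p* = 107, q* = 196.
With the subsidy, sellers receive ps = pb + 58 for each unit, where pb is the price buyers pay.
Supply in terms of pb becomes qs = -339 + 5(pb + 58) = -49 + 5pb. Setting this equal to demand: 731 - 5pb = -49 + 5pb, so pb = 78.
Sellers receive ps = 78 + 58 = 136; q' = 731 − 5·78 = 341.
Buyers' price falls by p* − pb = 107 − 78 = 29; sellers' price rises by ps − p* = 136 − 107 = 29.
So producers capture 29/58 = 0.5 of each unit of subsidy.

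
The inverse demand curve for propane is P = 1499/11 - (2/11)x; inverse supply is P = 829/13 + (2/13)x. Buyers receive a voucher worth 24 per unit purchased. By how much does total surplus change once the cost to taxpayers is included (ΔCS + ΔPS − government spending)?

Pre-subsidy: 1499/11 - (2/11)x = 829/13 + (2/13)x gives x* = 216 and P* = 97.
With the rebate, buyers effectively pay Pb = Ps − 24, where Ps is the price sellers receive.
On the curves, Pb = 1499/11 - (2/11)x and Ps = 829/13 + (2/13)x; the wedge Ps − Pb = 24 gives 829/13 + (2/13)x − (1499/11 - (2/11)x) = 24, so x' = 287.5.
Then Pb = 1499/11 − (2/11)·287.5 = 84 and Ps = 829/13 + (2/13)·287.5 = 108.
ΔCS = ½(216 + 287.5)(97 − 84) = 3272.75; ΔPS = ½(216 + 287.5)(108 − 97) = 2769.25.
Government spending = 24 × 287.5 = 6900.
Net change = 3272.75 + 2769.25 − 6900 = -858. The loss equals the DWL triangle ½·24·71.5.

Net change in total surplus = -858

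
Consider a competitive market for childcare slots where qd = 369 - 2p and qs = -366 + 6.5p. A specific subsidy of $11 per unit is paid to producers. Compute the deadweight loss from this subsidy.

Pre-subsidy: 369 - 2p = -366 + 6.5p gives p* = 1470/17, q* = 3333/17.
With the subsidy, sellers receive ps = pb + 11 for each unit, where pb is the price buyers pay.
Supply in terms of pb becomes qs = -366 + 6.5(pb + 11) = -294.5 + 6.5pb. Setting this equal to demand: 369 - 2pb = -294.5 + 6.5pb, so pb = 1327/17.
Sellers receive ps = 1327/17 + 11 = 1514/17; q' = 369 − 2·(1327/17) = 3619/17.
The subsidy expands output by 3619/17 − 3333/17 = 286/17 past the efficient level; on those units the gap between marginal cost and willingness to pay runs from 0 up to 11.
DWL = ½ × 11 × 286/17 = 1573/17.

Deadweight loss = 1573/17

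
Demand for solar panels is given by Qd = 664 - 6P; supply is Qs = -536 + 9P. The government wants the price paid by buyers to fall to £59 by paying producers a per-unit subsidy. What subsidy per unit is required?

At a buyer price of 59, quantity demanded is 664 − 6·59 = 310.
Sellers supply 310 only when they receive Ps with -536 + 9·Ps = 310, i.e. Ps = 94.
s = Ps − Pb = 94 − 59 = 35.

Required subsidy s = £35 per unit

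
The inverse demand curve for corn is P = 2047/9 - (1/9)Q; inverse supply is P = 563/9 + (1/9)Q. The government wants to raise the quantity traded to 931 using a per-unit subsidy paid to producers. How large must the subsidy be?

Required subsidy s = 42 per unit

At Q = 931, from the demand curve buyers pay Pb = 2047/9 − (1/9)·931 = 124; from the supply curve sellers need Ps = 563/9 + (1/9)·931 = 166.
The subsidy must fill the gap: s = Ps − Pb = 166 − 124 = 42.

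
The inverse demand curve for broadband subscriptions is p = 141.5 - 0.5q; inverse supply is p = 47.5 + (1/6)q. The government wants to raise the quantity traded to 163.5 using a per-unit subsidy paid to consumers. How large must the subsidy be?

At q = 163.5, from the demand curve buyers pay pb = 141.5 − 0.5·163.5 = 59.75; from the supply curve sellers need ps = 47.5 + (1/6)·163.5 = 74.75.
The subsidy must fill the gap: s = ps − pb = 74.75 − 59.75 = 15.

Required subsidy s = 15 per unit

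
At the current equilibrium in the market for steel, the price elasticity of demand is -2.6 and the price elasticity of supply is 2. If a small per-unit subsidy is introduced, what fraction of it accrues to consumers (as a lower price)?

For a small subsidy around the equilibrium, the benefit split depends on the relative slopes, which at a point are proportional to the elasticities.
Buyer share = εs/(εs + |εd|) = 2/(2 + 2.6) = 10/23; seller share = |εd|/(εs + |εd|) = 13/23.

Consumer share = 10/23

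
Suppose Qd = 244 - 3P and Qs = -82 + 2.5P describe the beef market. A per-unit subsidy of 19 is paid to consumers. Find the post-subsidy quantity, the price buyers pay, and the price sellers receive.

Pre-subsidy: 244 - 3P = -82 + 2.5P gives P* = 652/11, Q* = 728/11.
With the rebate, buyers effectively pay Pb = Ps − 19, where Ps is the price sellers receive.
Demand in terms of Ps becomes Qd = 244 − 3(Ps − 19) = 301 - 3Ps. Setting this equal to supply: 301 - 3Ps = -82 + 2.5Ps, so Ps = 766/11.
Buyers pay Pb = 766/11 − 19 = 557/11; Q' = -82 + 2.5·(766/11) = 1013/11.

Q' = 1013/11; buyers pay 557/11; sellers receive 766/11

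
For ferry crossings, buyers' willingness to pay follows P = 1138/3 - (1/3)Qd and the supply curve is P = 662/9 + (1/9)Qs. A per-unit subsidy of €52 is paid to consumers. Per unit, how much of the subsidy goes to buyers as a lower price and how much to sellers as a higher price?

Buyers gain €39 per unit; sellers gain €13 per unit

Pre-subsidy: 1138/3 - (1/3)Q = 662/9 + (1/9)Q gives Q* = 688 and P* = 150.
With the rebate, buyers effectively pay Pb = Ps − 52, where Ps is the price sellers receive.
On the curves, Pb = 1138/3 - (1/3)Q and Ps = 662/9 + (1/9)Q; the wedge Ps − Pb = 52 gives 662/9 + (1/9)Q − (1138/3 - (1/3)Q) = 52, so Q' = 805.
Then Pb = 1138/3 − (1/3)·805 = 111 and Ps = 662/9 + (1/9)·805 = 163.
Buyers' price falls by P* − Pb = 150 − 111 = 39; sellers' price rises by Ps − P* = 163 − 150 = 13.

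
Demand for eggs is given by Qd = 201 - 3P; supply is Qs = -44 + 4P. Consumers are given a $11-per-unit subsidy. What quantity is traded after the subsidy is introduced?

Pre-subsidy: 201 - 3P = -44 + 4P gives P* = 35, Q* = 96.
With the rebate, buyers effectively pay Pb = Ps − 11, where Ps is the price sellers receive.
Demand in terms of Ps becomes Qd = 201 − 3(Ps − 11) = 234 - 3Ps. Setting this equal to supply: 234 - 3Ps = -44 + 4Ps, so Ps = 278/7.
Buyers pay Pb = 278/7 − 11 = 201/7; Q' = -44 + 4·(278/7) = 804/7.

Q' = 804/7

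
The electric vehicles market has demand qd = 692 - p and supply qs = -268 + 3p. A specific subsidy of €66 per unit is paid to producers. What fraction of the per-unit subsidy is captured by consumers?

Consumer share = 0.75

Pre-subsidy: 692 - p = -268 + 3p gives p* = 240, q* = 452.
With the subsidy, sellers receive ps = pb + 66 for each unit, where pb is the price buyers pay.
Supply in terms of pb becomes qs = -268 + 3(pb + 66) = -70 + 3pb. Setting this equal to demand: 692 - pb = -70 + 3pb, so pb = 190.5.
Sellers receive ps = 190.5 + 66 = 256.5; q' = 692 − 1·190.5 = 501.5.
Buyers' price falls by p* − pb = 240 − 190.5 = 49.5; sellers' price rises by ps − p* = 256.5 − 240 = 16.5.
So consumers capture 49.5/66 = 0.75 of each unit of subsidy.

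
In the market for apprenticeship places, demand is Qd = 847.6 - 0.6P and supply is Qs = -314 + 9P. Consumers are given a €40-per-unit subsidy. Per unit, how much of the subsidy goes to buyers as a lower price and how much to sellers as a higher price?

Buyers gain €37.5 per unit; sellers gain €2.5 per unit

Pre-subsidy: 847.6 - 0.6P = -314 + 9P gives P* = 121, Q* = 775.
With the rebate, buyers effectively pay Pb = Ps − 40, where Ps is the price sellers receive.
Demand in terms of Ps becomes Qd = 847.6 − 0.6(Ps − 40) = 871.6 - 0.6Ps. Setting this equal to supply: 871.6 - 0.6Ps = -314 + 9Ps, so Ps = 123.5.
Buyers pay Pb = 123.5 − 40 = 83.5; Q' = -314 + 9·123.5 = 797.5.
Buyers' price falls by P* − Pb = 121 − 83.5 = 37.5; sellers' price rises by Ps − P* = 123.5 − 121 = 2.5.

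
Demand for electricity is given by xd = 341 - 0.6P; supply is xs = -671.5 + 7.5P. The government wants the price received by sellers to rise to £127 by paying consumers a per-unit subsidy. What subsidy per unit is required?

At a seller price of 127, quantity supplied is -671.5 + 7.5·127 = 281.
Buyers absorb 281 only when they pay Pb with 341 − 0.6·Pb = 281, i.e. Pb = 100.
s = Ps − Pb = 127 − 100 = 27.

Required subsidy s = £27 per unit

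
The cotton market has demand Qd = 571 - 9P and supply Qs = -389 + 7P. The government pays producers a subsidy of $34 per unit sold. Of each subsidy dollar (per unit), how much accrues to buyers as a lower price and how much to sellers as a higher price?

Buyers gain $14.875 per unit; sellers gain $19.125 per unit

Pre-subsidy: 571 - 9P = -389 + 7P gives P* = 60, Q* = 31.
With the subsidy, sellers receive Ps = Pb + 34 for each unit, where Pb is the price buyers pay.
Supply in terms of Pb becomes Qs = -389 + 7(Pb + 34) = -151 + 7Pb. Setting this equal to demand: 571 - 9Pb = -151 + 7Pb, so Pb = 45.125.
Sellers receive Ps = 45.125 + 34 = 79.125; Q' = 571 − 9·45.125 = 164.875.
Buyers' price falls by P* − Pb = 60 − 45.125 = 14.875; sellers' price rises by Ps − P* = 79.125 − 60 = 19.125.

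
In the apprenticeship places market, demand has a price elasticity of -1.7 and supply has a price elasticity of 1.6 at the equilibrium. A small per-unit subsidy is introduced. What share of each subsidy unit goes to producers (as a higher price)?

Producer share = 17/33

For a small subsidy around the equilibrium, the benefit split depends on the relative slopes, which at a point are proportional to the elasticities.
Buyer share = εs/(εs + |εd|) = 1.6/(1.6 + 1.7) = 16/33; seller share = |εd|/(εs + |εd|) = 17/33.
So producers capture 17/33 of the subsidy.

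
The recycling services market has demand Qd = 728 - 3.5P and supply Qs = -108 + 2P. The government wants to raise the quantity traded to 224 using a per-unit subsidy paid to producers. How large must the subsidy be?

Required subsidy s = 22 per unit

At Q = 224, invert demand for the buyer price: Pb = (728 − 224)/3.5 = 144; invert supply for the seller price: Ps = (224 − (-108))/2 = 166.
The subsidy must fill the gap: s = Ps − Pb = 166 − 144 = 22.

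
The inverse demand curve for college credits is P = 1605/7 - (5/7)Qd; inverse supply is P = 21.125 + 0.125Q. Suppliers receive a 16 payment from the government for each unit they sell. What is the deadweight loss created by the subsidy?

Deadweight loss = 7168/47

Pre-subsidy: 1605/7 - (5/7)Q = 21.125 + 0.125Q gives Q* = 11657/47 and P* = 2450/47.
With the subsidy, sellers receive Ps = Pb + 16 for each unit, where Pb is the price buyers pay.
On the curves, Pb = 1605/7 - (5/7)Q and Ps = 21.125 + 0.125Q; the wedge Ps − Pb = 16 gives 21.125 + 0.125Q − (1605/7 - (5/7)Q) = 16, so Q' = 12553/47.
Then Pb = 1605/7 − (5/7)·(12553/47) = 1810/47 and Ps = 21.125 + 0.125·(12553/47) = 2562/47.
The subsidy expands output by 12553/47 − 11657/47 = 896/47 past the efficient level; on those units the gap between marginal cost and willingness to pay runs from 0 up to 16.
DWL = ½ × 16 × 896/47 = 7168/47.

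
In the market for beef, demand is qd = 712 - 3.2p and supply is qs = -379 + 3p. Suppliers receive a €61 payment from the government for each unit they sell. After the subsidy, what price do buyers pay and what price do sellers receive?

Pre-subsidy: 712 - 3.2p = -379 + 3p gives p* = 5455/31, q* = 4616/31.
With the subsidy, sellers receive ps = pb + 61 for each unit, where pb is the price buyers pay.
Supply in terms of pb becomes qs = -379 + 3(pb + 61) = -196 + 3pb. Setting this equal to demand: 712 - 3.2pb = -196 + 3pb, so pb = 4540/31.
Sellers receive ps = 4540/31 + 61 = 6431/31; q' = 712 − 3.2·(4540/31) = 7544/31.

Buyers pay 4540/31; sellers receive 6431/31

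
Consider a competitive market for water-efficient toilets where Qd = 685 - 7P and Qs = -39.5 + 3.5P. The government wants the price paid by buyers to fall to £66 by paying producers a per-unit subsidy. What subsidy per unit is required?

At a buyer price of 66, quantity demanded is 685 − 7·66 = 223.
Sellers supply 223 only when they receive Ps with -39.5 + 3.5·Ps = 223, i.e. Ps = 75.
s = Ps − Pb = 75 − 66 = 9.

Required subsidy s = £9 per unit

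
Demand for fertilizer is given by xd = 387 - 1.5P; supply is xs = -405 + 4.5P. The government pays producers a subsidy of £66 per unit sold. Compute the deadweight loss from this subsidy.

Deadweight loss = £2450.25

Pre-subsidy: 387 - 1.5P = -405 + 4.5P gives P* = 132, x* = 189.
With the subsidy, sellers receive Ps = Pb + 66 for each unit, where Pb is the price buyers pay.
Supply in terms of Pb becomes xs = -405 + 4.5(Pb + 66) = -108 + 4.5Pb. Setting this equal to demand: 387 - 1.5Pb = -108 + 4.5Pb, so Pb = 82.5.
Sellers receive Ps = 82.5 + 66 = 148.5; x' = 387 − 1.5·82.5 = 263.25.
The subsidy expands output by 263.25 − 189 = 74.25 past the efficient level; on those units the gap between marginal cost and willingness to pay runs from 0 up to 66.
DWL = ½ × 66 × 74.25 = 2450.25.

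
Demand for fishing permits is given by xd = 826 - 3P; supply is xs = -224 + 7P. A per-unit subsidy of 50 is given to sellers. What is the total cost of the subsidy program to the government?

Pre-subsidy: 826 - 3P = -224 + 7P gives P* = 105, x* = 511.
With the subsidy, sellers receive Ps = Pb + 50 for each unit, where Pb is the price buyers pay.
Supply in terms of Pb becomes xs = -224 + 7(Pb + 50) = 126 + 7Pb. Setting this equal to demand: 826 - 3Pb = 126 + 7Pb, so Pb = 70.
Sellers receive Ps = 70 + 50 = 120; x' = 826 − 3·70 = 616.
Government outlay = subsidy × quantity = 50 × 616 = 30800.

Government cost = 30800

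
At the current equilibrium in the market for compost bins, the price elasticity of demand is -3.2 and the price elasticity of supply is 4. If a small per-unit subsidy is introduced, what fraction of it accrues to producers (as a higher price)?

Producer share = 4/9

For a small subsidy around the equilibrium, the benefit split depends on the relative slopes, which at a point are proportional to the elasticities.
Buyer share = εs/(εs + |εd|) = 4/(4 + 3.2) = 5/9; seller share = |εd|/(εs + |εd|) = 4/9.
So producers capture 4/9 of the subsidy.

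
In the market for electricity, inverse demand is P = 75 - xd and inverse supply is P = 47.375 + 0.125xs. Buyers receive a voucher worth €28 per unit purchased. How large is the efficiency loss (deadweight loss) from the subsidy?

Pre-subsidy: 75 - x = 47.375 + 0.125x gives x* = 221/9 and P* = 454/9.
With the rebate, buyers effectively pay Pb = Ps − 28, where Ps is the price sellers receive.
On the curves, Pb = 75 - x and Ps = 47.375 + 0.125x; the wedge Ps − Pb = 28 gives 47.375 + 0.125x − (75 - x) = 28, so x' = 445/9.
Then Pb = 75 − 1·(445/9) = 230/9 and Ps = 47.375 + 0.125·(445/9) = 482/9.
The subsidy expands output by 445/9 − 221/9 = 224/9 past the efficient level; on those units the gap between marginal cost and willingness to pay runs from 0 up to 28.
DWL = ½ × 28 × 224/9 = 3136/9.

Deadweight loss = 3136/9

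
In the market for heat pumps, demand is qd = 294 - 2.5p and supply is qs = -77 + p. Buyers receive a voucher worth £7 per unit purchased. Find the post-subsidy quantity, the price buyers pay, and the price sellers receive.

q' = 34; buyers pay £104; sellers receive £111

Pre-subsidy: 294 - 2.5p = -77 + p gives p* = 106, q* = 29.
With the rebate, buyers effectively pay pb = ps − 7, where ps is the price sellers receive.
Demand in terms of ps becomes qd = 294 − 2.5(ps − 7) = 311.5 - 2.5ps. Setting this equal to supply: 311.5 - 2.5ps = -77 + ps, so ps = 111.
Buyers pay pb = 111 − 7 = 104; q' = -77 + 1·111 = 34.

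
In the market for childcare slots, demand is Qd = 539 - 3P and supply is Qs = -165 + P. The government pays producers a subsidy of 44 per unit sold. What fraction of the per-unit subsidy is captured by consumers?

Consumer share = 0.25

Pre-subsidy: 539 - 3P = -165 + P gives P* = 176, Q* = 11.
With the subsidy, sellers receive Ps = Pb + 44 for each unit, where Pb is the price buyers pay.
Supply in terms of Pb becomes Qs = -165 + 1(Pb + 44) = -121 + Pb. Setting this equal to demand: 539 - 3Pb = -121 + Pb, so Pb = 165.
Sellers receive Ps = 165 + 44 = 209; Q' = 539 − 3·165 = 44.
Buyers' price falls by P* − Pb = 176 − 165 = 11; sellers' price rises by Ps − P* = 209 − 176 = 33.
So consumers capture 11/44 = 0.25 of each unit of subsidy.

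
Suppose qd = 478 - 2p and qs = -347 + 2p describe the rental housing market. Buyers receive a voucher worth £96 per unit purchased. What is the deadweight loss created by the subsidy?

Deadweight loss = £4608

Pre-subsidy: 478 - 2p = -347 + 2p gives p* = 206.25, q* = 65.5.
With the rebate, buyers effectively pay pb = ps − 96, where ps is the price sellers receive.
Demand in terms of ps becomes qd = 478 − 2(ps − 96) = 670 - 2ps. Setting this equal to supply: 670 - 2ps = -347 + 2ps, so ps = 254.25.
Buyers pay pb = 254.25 − 96 = 158.25; q' = -347 + 2·254.25 = 161.5.
The subsidy expands output by 161.5 − 65.5 = 96 past the efficient level; on those units the gap between marginal cost and willingness to pay runs from 0 up to 96.
DWL = ½ × 96 × 96 = 4608.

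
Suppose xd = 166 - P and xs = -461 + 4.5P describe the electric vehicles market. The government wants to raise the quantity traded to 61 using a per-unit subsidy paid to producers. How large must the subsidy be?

At x = 61, invert demand for the buyer price: Pb = (166 − 61)/1 = 105; invert supply for the seller price: Ps = (61 − (-461))/4.5 = 116.
The subsidy must fill the gap: s = Ps − Pb = 116 − 105 = 11.

Required subsidy s = 11 per unit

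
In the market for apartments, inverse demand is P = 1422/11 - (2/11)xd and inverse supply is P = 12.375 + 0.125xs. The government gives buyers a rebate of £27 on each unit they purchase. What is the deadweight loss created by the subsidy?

Deadweight loss = £1188

Pre-subsidy: 1422/11 - (2/11)x = 12.375 + 0.125x gives x* = 381 and P* = 60.
With the rebate, buyers effectively pay Pb = Ps − 27, where Ps is the price sellers receive.
On the curves, Pb = 1422/11 - (2/11)x and Ps = 12.375 + 0.125x; the wedge Ps − Pb = 27 gives 12.375 + 0.125x − (1422/11 - (2/11)x) = 27, so x' = 469.
Then Pb = 1422/11 − (2/11)·469 = 44 and Ps = 12.375 + 0.125·469 = 71.
The subsidy expands output by 469 − 381 = 88 past the efficient level; on those units the gap between marginal cost and willingness to pay runs from 0 up to 27.
DWL = ½ × 27 × 88 = 1188.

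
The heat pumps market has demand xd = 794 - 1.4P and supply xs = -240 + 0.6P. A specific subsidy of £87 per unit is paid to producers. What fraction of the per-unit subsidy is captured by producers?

Pre-subsidy: 794 - 1.4P = -240 + 0.6P gives P* = 517, x* = 70.2.
With the subsidy, sellers receive Ps = Pb + 87 for each unit, where Pb is the price buyers pay.
Supply in terms of Pb becomes xs = -240 + 0.6(Pb + 87) = -187.8 + 0.6Pb. Setting this equal to demand: 794 - 1.4Pb = -187.8 + 0.6Pb, so Pb = 490.9.
Sellers receive Ps = 490.9 + 87 = 577.9; x' = 794 − 1.4·490.9 = 106.74.
Buyers' price falls by P* − Pb = 517 − 490.9 = 26.1; sellers' price rises by Ps − P* = 577.9 − 517 = 60.9.
So producers capture 60.9/87 = 0.7 of each unit of subsidy.

Producer share = 0.7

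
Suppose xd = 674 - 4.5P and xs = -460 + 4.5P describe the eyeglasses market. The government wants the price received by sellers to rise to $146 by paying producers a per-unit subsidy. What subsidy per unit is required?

At a seller price of 146, quantity supplied is -460 + 4.5·146 = 197.
Buyers absorb 197 only when they pay Pb with 674 − 4.5·Pb = 197, i.e. Pb = 106.
s = Ps − Pb = 146 − 106 = 40.

Required subsidy s = $40 per unit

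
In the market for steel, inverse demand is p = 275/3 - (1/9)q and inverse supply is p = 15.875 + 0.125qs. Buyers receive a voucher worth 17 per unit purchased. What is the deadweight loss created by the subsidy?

Pre-subsidy: 275/3 - (1/9)q = 15.875 + 0.125q gives q* = 321 and p* = 56.
With the rebate, buyers effectively pay pb = ps − 17, where ps is the price sellers receive.
On the curves, pb = 275/3 - (1/9)q and ps = 15.875 + 0.125q; the wedge ps − pb = 17 gives 15.875 + 0.125q − (275/3 - (1/9)q) = 17, so q' = 393.
Then pb = 275/3 − (1/9)·393 = 48 and ps = 15.875 + 0.125·393 = 65.
The subsidy expands output by 393 − 321 = 72 past the efficient level; on those units the gap between marginal cost and willingness to pay runs from 0 up to 17.
DWL = ½ × 17 × 72 = 612.

Deadweight loss = 612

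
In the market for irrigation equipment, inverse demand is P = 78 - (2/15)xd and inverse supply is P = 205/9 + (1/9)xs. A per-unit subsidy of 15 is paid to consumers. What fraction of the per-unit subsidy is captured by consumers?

Consumer share = 6/11

Pre-subsidy: 78 - (2/15)x = 205/9 + (1/9)x gives x* = 2485/11 and P* = 1580/33.
With the rebate, buyers effectively pay Pb = Ps − 15, where Ps is the price sellers receive.
On the curves, Pb = 78 - (2/15)x and Ps = 205/9 + (1/9)x; the wedge Ps − Pb = 15 gives 205/9 + (1/9)x − (78 - (2/15)x) = 15, so x' = 3160/11.
Then Pb = 78 − (2/15)·(3160/11) = 1310/33 and Ps = 205/9 + (1/9)·(3160/11) = 1805/33.
Buyers' price falls by P* − Pb = 1580/33 − 1310/33 = 90/11; sellers' price rises by Ps − P* = 1805/33 − 1580/33 = 75/11.
So consumers capture (90/11)/15 = 6/11 of each unit of subsidy.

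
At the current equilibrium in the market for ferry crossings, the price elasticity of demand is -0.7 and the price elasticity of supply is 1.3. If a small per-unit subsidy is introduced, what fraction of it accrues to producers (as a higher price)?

Producer share = 0.35

For a small subsidy around the equilibrium, the benefit split depends on the relative slopes, which at a point are proportional to the elasticities.
Buyer share = εs/(εs + |εd|) = 1.3/(1.3 + 0.7) = 0.65; seller share = |εd|/(εs + |εd|) = 0.35.
So producers capture 0.35 of the subsidy.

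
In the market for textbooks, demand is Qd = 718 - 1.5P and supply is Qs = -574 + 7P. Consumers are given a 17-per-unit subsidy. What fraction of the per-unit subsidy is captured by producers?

Producer share = 3/17

Pre-subsidy: 718 - 1.5P = -574 + 7P gives P* = 152, Q* = 490.
With the rebate, buyers effectively pay Pb = Ps − 17, where Ps is the price sellers receive.
Demand in terms of Ps becomes Qd = 718 − 1.5(Ps − 17) = 743.5 - 1.5Ps. Setting this equal to supply: 743.5 - 1.5Ps = -574 + 7Ps, so Ps = 155.
Buyers pay Pb = 155 − 17 = 138; Q' = -574 + 7·155 = 511.
Buyers' price falls by P* − Pb = 152 − 138 = 14; sellers' price rises by Ps − P* = 155 − 152 = 3.
So producers capture 3/17 = 3/17 of each unit of subsidy.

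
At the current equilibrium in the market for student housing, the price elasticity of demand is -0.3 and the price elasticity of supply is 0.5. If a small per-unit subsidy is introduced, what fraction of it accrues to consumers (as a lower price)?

Consumer share = 0.625

For a small subsidy around the equilibrium, the benefit split depends on the relative slopes, which at a point are proportional to the elasticities.
Buyer share = εs/(εs + |εd|) = 0.5/(0.5 + 0.3) = 0.625; seller share = |εd|/(εs + |εd|) = 0.375.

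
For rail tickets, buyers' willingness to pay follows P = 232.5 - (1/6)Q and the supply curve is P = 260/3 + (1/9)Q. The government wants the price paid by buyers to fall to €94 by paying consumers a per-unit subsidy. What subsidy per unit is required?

Required subsidy s = €85 per unit

At a buyer price of 94, quantity demanded is 1395 − 6·94 = 831.
Sellers supply 831 only when they receive Ps = 260/3 + (1/9)·831 = 179.
s = Ps − Pb = 179 − 94 = 85.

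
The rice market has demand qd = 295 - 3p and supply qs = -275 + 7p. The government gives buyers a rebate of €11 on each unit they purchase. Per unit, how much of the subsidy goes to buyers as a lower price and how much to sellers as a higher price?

Pre-subsidy: 295 - 3p = -275 + 7p gives p* = 57, q* = 124.
With the rebate, buyers effectively pay pb = ps − 11, where ps is the price sellers receive.
Demand in terms of ps becomes qd = 295 − 3(ps − 11) = 328 - 3ps. Setting this equal to supply: 328 - 3ps = -275 + 7ps, so ps = 60.3.
Buyers pay pb = 60.3 − 11 = 49.3; q' = -275 + 7·60.3 = 147.1.
Buyers' price falls by p* − pb = 57 − 49.3 = 7.7; sellers' price rises by ps − p* = 60.3 − 57 = 3.3.

Buyers gain €7.7 per unit; sellers gain €3.3 per unit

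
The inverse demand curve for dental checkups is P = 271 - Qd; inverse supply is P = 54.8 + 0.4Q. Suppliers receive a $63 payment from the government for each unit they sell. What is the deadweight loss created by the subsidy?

Deadweight loss = $1417.5

Pre-subsidy: 271 - Q = 54.8 + 0.4Q gives Q* = 1081/7 and P* = 816/7.
With the subsidy, sellers receive Ps = Pb + 63 for each unit, where Pb is the price buyers pay.
On the curves, Pb = 271 - Q and Ps = 54.8 + 0.4Q; the wedge Ps − Pb = 63 gives 54.8 + 0.4Q − (271 - Q) = 63, so Q' = 1396/7.
Then Pb = 271 − 1·(1396/7) = 501/7 and Ps = 54.8 + 0.4·(1396/7) = 942/7.
The subsidy expands output by 1396/7 − 1081/7 = 45 past the efficient level; on those units the gap between marginal cost and willingness to pay runs from 0 up to 63.
DWL = ½ × 63 × 45 = 1417.5.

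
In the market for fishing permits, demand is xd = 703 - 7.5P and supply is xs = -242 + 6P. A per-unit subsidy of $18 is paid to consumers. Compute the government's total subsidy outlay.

Pre-subsidy: 703 - 7.5P = -242 + 6P gives P* = 70, x* = 178.
With the rebate, buyers effectively pay Pb = Ps − 18, where Ps is the price sellers receive.
Demand in terms of Ps becomes xd = 703 − 7.5(Ps − 18) = 838 - 7.5Ps. Setting this equal to supply: 838 - 7.5Ps = -242 + 6Ps, so Ps = 80.
Buyers pay Pb = 80 − 18 = 62; x' = -242 + 6·80 = 238.
Government outlay = subsidy × quantity = 18 × 238 = 4284.

Government cost = $4284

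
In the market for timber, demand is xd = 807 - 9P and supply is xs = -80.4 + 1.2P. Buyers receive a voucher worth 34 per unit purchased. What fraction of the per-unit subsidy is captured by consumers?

Consumer share = 2/17

Pre-subsidy: 807 - 9P = -80.4 + 1.2P gives P* = 87, x* = 24.
With the rebate, buyers effectively pay Pb = Ps − 34, where Ps is the price sellers receive.
Demand in terms of Ps becomes xd = 807 − 9(Ps − 34) = 1113 - 9Ps. Setting this equal to supply: 1113 - 9Ps = -80.4 + 1.2Ps, so Ps = 117.
Buyers pay Pb = 117 − 34 = 83; x' = -80.4 + 1.2·117 = 60.
Buyers' price falls by P* − Pb = 87 − 83 = 4; sellers' price rises by Ps − P* = 117 − 87 = 30.
So consumers capture 4/34 = 2/17 of each unit of subsidy.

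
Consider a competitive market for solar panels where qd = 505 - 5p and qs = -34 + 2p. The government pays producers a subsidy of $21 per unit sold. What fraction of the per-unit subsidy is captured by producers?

Pre-subsidy: 505 - 5p = -34 + 2p gives p* = 77, q* = 120.
With the subsidy, sellers receive ps = pb + 21 for each unit, where pb is the price buyers pay.
Supply in terms of pb becomes qs = -34 + 2(pb + 21) = 8 + 2pb. Setting this equal to demand: 505 - 5pb = 8 + 2pb, so pb = 71.
Sellers receive ps = 71 + 21 = 92; q' = 505 − 5·71 = 150.
Buyers' price falls by p* − pb = 77 − 71 = 6; sellers' price rises by ps − p* = 92 − 77 = 15.
So producers capture 15/21 = 5/7 of each unit of subsidy.

Producer share = 5/7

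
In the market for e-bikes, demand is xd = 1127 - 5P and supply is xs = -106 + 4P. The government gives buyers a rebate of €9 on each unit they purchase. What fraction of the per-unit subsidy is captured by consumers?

Consumer share = 4/9

Pre-subsidy: 1127 - 5P = -106 + 4P gives P* = 137, x* = 442.
With the rebate, buyers effectively pay Pb = Ps − 9, where Ps is the price sellers receive.
Demand in terms of Ps becomes xd = 1127 − 5(Ps − 9) = 1172 - 5Ps. Setting this equal to supply: 1172 - 5Ps = -106 + 4Ps, so Ps = 142.
Buyers pay Pb = 142 − 9 = 133; x' = -106 + 4·142 = 462.
Buyers' price falls by P* − Pb = 137 − 133 = 4; sellers' price rises by Ps − P* = 142 − 137 = 5.
So consumers capture 4/9 = 4/9 of each unit of subsidy.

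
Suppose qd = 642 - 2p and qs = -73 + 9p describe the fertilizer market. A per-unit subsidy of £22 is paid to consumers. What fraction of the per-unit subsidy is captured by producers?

Producer share = 2/11

Pre-subsidy: 642 - 2p = -73 + 9p gives p* = 65, q* = 512.
With the rebate, buyers effectively pay pb = ps − 22, where ps is the price sellers receive.
Demand in terms of ps becomes qd = 642 − 2(ps − 22) = 686 - 2ps. Setting this equal to supply: 686 - 2ps = -73 + 9ps, so ps = 69.
Buyers pay pb = 69 − 22 = 47; q' = -73 + 9·69 = 548.
Buyers' price falls by p* − pb = 65 − 47 = 18; sellers' price rises by ps − p* = 69 − 65 = 4.
So producers capture 4/22 = 2/11 of each unit of subsidy.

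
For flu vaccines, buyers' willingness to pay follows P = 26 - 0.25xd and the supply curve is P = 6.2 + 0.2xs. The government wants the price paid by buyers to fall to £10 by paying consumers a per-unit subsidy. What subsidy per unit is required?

Required subsidy s = £9 per unit

At a buyer price of 10, quantity demanded is 104 − 4·10 = 64.
Sellers supply 64 only when they receive Ps = 6.2 + 0.2·64 = 19.
s = Ps − Pb = 19 − 10 = 9.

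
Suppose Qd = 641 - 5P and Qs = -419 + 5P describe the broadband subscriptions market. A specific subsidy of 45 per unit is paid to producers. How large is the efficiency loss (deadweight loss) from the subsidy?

Pre-subsidy: 641 - 5P = -419 + 5P gives P* = 106, Q* = 111.
With the subsidy, sellers receive Ps = Pb + 45 for each unit, where Pb is the price buyers pay.
Supply in terms of Pb becomes Qs = -419 + 5(Pb + 45) = -194 + 5Pb. Setting this equal to demand: 641 - 5Pb = -194 + 5Pb, so Pb = 83.5.
Sellers receive Ps = 83.5 + 45 = 128.5; Q' = 641 − 5·83.5 = 223.5.
The subsidy expands output by 223.5 − 111 = 112.5 past the efficient level; on those units the gap between marginal cost and willingness to pay runs from 0 up to 45.
DWL = ½ × 45 × 112.5 = 2531.25.

Deadweight loss = 2531.25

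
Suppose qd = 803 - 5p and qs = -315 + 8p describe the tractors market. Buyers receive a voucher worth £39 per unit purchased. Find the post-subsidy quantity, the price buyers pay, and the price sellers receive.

q' = 493; buyers pay £62; sellers receive £101

Pre-subsidy: 803 - 5p = -315 + 8p gives p* = 86, q* = 373.
With the rebate, buyers effectively pay pb = ps − 39, where ps is the price sellers receive.
Demand in terms of ps becomes qd = 803 − 5(ps − 39) = 998 - 5ps. Setting this equal to supply: 998 - 5ps = -315 + 8ps, so ps = 101.
Buyers pay pb = 101 − 39 = 62; q' = -315 + 8·101 = 493.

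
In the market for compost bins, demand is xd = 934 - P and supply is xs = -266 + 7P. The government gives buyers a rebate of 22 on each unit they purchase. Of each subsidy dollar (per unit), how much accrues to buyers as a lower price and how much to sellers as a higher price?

Pre-subsidy: 934 - P = -266 + 7P gives P* = 150, x* = 784.
With the rebate, buyers effectively pay Pb = Ps − 22, where Ps is the price sellers receive.
Demand in terms of Ps becomes xd = 934 − 1(Ps − 22) = 956 - Ps. Setting this equal to supply: 956 - Ps = -266 + 7Ps, so Ps = 152.75.
Buyers pay Pb = 152.75 − 22 = 130.75; x' = -266 + 7·152.75 = 803.25.
Buyers' price falls by P* − Pb = 150 − 130.75 = 19.25; sellers' price rises by Ps − P* = 152.75 − 150 = 2.75.

Buyers gain 19.25 per unit; sellers gain 2.75 per unit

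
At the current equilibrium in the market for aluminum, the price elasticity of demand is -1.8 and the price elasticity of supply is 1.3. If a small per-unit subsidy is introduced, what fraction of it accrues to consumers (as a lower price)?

For a small subsidy around the equilibrium, the benefit split depends on the relative slopes, which at a point are proportional to the elasticities.
Buyer share = εs/(εs + |εd|) = 1.3/(1.3 + 1.8) = 13/31; seller share = |εd|/(εs + |εd|) = 18/31.

Consumer share = 13/31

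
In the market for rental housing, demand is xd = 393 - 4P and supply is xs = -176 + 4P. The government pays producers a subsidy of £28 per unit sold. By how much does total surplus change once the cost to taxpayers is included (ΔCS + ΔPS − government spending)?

Pre-subsidy: 393 - 4P = -176 + 4P gives P* = 71.125, x* = 108.5.
With the subsidy, sellers receive Ps = Pb + 28 for each unit, where Pb is the price buyers pay.
Supply in terms of Pb becomes xs = -176 + 4(Pb + 28) = -64 + 4Pb. Setting this equal to demand: 393 - 4Pb = -64 + 4Pb, so Pb = 57.125.
Sellers receive Ps = 57.125 + 28 = 85.125; x' = 393 − 4·57.125 = 164.5.
ΔCS = ½(108.5 + 164.5)(71.125 − 57.125) = 1911; ΔPS = ½(108.5 + 164.5)(85.125 − 71.125) = 1911.
Government spending = 28 × 164.5 = 4606.
Net change = 1911 + 1911 − 4606 = -784. The loss equals the DWL triangle ½·28·56.

Net change in total surplus = -£784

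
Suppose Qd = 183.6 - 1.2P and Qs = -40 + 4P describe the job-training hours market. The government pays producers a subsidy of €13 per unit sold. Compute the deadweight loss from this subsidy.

Pre-subsidy: 183.6 - 1.2P = -40 + 4P gives P* = 43, Q* = 132.
With the subsidy, sellers receive Ps = Pb + 13 for each unit, where Pb is the price buyers pay.
Supply in terms of Pb becomes Qs = -40 + 4(Pb + 13) = 12 + 4Pb. Setting this equal to demand: 183.6 - 1.2Pb = 12 + 4Pb, so Pb = 33.
Sellers receive Ps = 33 + 13 = 46; Q' = 183.6 − 1.2·33 = 144.
The subsidy expands output by 144 − 132 = 12 past the efficient level; on those units the gap between marginal cost and willingness to pay runs from 0 up to 13.
DWL = ½ × 13 × 12 = 78.

Deadweight loss = €78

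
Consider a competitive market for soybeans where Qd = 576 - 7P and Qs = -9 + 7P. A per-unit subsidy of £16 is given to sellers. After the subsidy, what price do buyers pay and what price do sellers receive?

Buyers pay 473/14; sellers receive 697/14

Pre-subsidy: 576 - 7P = -9 + 7P gives P* = 585/14, Q* = 283.5.
With the subsidy, sellers receive Ps = Pb + 16 for each unit, where Pb is the price buyers pay.
Supply in terms of Pb becomes Qs = -9 + 7(Pb + 16) = 103 + 7Pb. Setting this equal to demand: 576 - 7Pb = 103 + 7Pb, so Pb = 473/14.
Sellers receive Ps = 473/14 + 16 = 697/14; Q' = 576 − 7·(473/14) = 339.5.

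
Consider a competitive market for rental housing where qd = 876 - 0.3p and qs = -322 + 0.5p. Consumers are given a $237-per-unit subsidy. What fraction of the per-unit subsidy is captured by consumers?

Pre-subsidy: 876 - 0.3p = -322 + 0.5p gives p* = 1497.5, q* = 426.75.
With the rebate, buyers effectively pay pb = ps − 237, where ps is the price sellers receive.
Demand in terms of ps becomes qd = 876 − 0.3(ps − 237) = 947.1 - 0.3ps. Setting this equal to supply: 947.1 - 0.3ps = -322 + 0.5ps, so ps = 1586.375.
Buyers pay pb = 1586.375 − 237 = 1349.375; q' = -322 + 0.5·1586.375 = 471.1875.
Buyers' price falls by p* − pb = 1497.5 − 1349.375 = 148.125; sellers' price rises by ps − p* = 1586.375 − 1497.5 = 88.875.
So consumers capture 148.125/237 = 0.625 of each unit of subsidy.

Consumer share = 0.625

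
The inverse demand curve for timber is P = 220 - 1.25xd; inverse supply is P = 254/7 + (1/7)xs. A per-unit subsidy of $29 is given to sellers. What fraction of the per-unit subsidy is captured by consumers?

Consumer share = 35/39

Pre-subsidy: 220 - 1.25x = 254/7 + (1/7)x gives x* = 5144/39 and P* = 2150/39.
With the subsidy, sellers receive Ps = Pb + 29 for each unit, where Pb is the price buyers pay.
On the curves, Pb = 220 - 1.25x and Ps = 254/7 + (1/7)x; the wedge Ps − Pb = 29 gives 254/7 + (1/7)x − (220 - 1.25x) = 29, so x' = 5956/39.
Then Pb = 220 − 1.25·(5956/39) = 1135/39 and Ps = 254/7 + (1/7)·(5956/39) = 2266/39.
Buyers' price falls by P* − Pb = 2150/39 − 1135/39 = 1015/39; sellers' price rises by Ps − P* = 2266/39 − 2150/39 = 116/39.
So consumers capture (1015/39)/29 = 35/39 of each unit of subsidy.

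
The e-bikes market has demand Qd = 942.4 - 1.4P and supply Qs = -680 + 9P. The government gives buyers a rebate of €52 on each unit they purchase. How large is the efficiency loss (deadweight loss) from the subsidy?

Deadweight loss = €1638

Pre-subsidy: 942.4 - 1.4P = -680 + 9P gives P* = 156, Q* = 724.
With the rebate, buyers effectively pay Pb = Ps − 52, where Ps is the price sellers receive.
Demand in terms of Ps becomes Qd = 942.4 − 1.4(Ps − 52) = 1015.2 - 1.4Ps. Setting this equal to supply: 1015.2 - 1.4Ps = -680 + 9Ps, so Ps = 163.
Buyers pay Pb = 163 − 52 = 111; Q' = -680 + 9·163 = 787.
The subsidy expands output by 787 − 724 = 63 past the efficient level; on those units the gap between marginal cost and willingness to pay runs from 0 up to 52.
DWL = ½ × 52 × 63 = 1638.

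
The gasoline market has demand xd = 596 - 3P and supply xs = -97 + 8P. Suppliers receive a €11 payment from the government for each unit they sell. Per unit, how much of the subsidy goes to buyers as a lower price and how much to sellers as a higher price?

Buyers gain €8 per unit; sellers gain €3 per unit

Pre-subsidy: 596 - 3P = -97 + 8P gives P* = 63, x* = 407.
With the subsidy, sellers receive Ps = Pb + 11 for each unit, where Pb is the price buyers pay.
Supply in terms of Pb becomes xs = -97 + 8(Pb + 11) = -9 + 8Pb. Setting this equal to demand: 596 - 3Pb = -9 + 8Pb, so Pb = 55.
Sellers receive Ps = 55 + 11 = 66; x' = 596 − 3·55 = 431.
Buyers' price falls by P* − Pb = 63 − 55 = 8; sellers' price rises by Ps − P* = 66 − 63 = 3.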